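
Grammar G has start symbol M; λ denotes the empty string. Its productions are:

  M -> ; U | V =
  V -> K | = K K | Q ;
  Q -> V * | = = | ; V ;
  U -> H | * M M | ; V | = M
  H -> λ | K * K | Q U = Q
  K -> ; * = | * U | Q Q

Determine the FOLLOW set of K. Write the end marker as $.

{ $, *, ;, = }

In V -> K: K is at the end, add FOLLOW(V) = { $, *, ;, = }.
In V -> = K K: add FIRST(K) = { *, ;, = }.
In V -> = K K: K is at the end, add FOLLOW(V) = { $, *, ;, = }.
In H -> K * K: add FIRST(* K) = { * }.
In H -> K * K: K is at the end, add FOLLOW(H) = { $, *, ;, = }.
Union: FOLLOW(K) = { $, *, ;, = }.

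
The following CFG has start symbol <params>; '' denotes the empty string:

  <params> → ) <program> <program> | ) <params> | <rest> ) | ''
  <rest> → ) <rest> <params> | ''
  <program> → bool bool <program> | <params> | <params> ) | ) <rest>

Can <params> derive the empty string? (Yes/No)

Yes

<params> has an ''-production, so <params> ⇒ ''.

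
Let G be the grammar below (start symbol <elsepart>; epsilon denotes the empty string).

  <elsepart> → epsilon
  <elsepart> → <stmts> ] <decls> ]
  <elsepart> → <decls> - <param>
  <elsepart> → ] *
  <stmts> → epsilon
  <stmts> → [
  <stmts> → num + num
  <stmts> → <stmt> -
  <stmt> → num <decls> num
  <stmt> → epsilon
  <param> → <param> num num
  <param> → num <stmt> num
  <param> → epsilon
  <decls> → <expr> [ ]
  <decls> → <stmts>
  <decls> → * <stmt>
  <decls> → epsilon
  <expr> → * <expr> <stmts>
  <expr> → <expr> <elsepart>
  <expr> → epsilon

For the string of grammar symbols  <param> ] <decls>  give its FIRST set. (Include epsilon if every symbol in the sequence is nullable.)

Add FIRST(<param>)\{epsilon} = { num }; <param> is nullable, continue.
] is a terminal; add {]} and stop.

{ ], num }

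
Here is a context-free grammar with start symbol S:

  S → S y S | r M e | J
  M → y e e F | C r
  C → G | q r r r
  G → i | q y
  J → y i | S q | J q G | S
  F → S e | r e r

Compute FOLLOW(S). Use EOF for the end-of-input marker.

S is the start symbol, so EOF ∈ FOLLOW(S).
In S → S y S: add FIRST(y S) = { y }.
In S → S y S: S is at the end, add FOLLOW(S) = { EOF, e, q, y }.
In J → S q: add FIRST(q) = { q }.
In J → S: S is at the end, add FOLLOW(J) = { EOF, e, q, y }.
In F → S e: add FIRST(e) = { e }.
Union: FOLLOW(S) = { EOF, e, q, y }.

{ EOF, e, q, y }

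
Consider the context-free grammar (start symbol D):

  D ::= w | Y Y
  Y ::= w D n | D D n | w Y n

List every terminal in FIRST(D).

D ::= w contributes {w}.
From D ::= Y Y: add FIRST(Y) = { w }.
Union: FIRST(D) = { w }.

{ w }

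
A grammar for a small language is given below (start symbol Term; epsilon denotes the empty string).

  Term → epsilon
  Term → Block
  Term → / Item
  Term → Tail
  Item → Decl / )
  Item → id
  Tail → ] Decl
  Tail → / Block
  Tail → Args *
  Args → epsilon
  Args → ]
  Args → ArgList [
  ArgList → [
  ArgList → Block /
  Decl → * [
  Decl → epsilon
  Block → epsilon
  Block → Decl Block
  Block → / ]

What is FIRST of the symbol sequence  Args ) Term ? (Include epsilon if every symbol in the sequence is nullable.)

Add FIRST(Args)\{epsilon} = { *, /, [, ] }; Args is nullable, continue.
) is a terminal; add {)} and stop.

{ ), *, /, [, ] }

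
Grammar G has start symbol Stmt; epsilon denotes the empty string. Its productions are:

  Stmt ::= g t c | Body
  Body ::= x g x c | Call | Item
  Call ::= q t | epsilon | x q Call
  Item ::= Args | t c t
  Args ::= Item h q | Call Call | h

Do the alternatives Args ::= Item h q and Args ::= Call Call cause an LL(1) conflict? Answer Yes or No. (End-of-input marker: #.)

Yes

FIRST(Item h q) = { h, q, t, x } and FIRST(Call Call) = { q, x, epsilon }.
Both contain q, so the two alternatives are not disjoint — LL(1) conflict.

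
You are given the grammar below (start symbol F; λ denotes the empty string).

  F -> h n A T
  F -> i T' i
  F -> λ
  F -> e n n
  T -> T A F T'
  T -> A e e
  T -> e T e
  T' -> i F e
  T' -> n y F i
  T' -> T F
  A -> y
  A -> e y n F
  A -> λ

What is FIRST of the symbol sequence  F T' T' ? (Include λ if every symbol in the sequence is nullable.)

{ e, h, i, n, y }

Add FIRST(F)\{λ} = { e, h, i }; F is nullable, continue.
Add FIRST(T') = { e, i, n, y }; T' is not nullable, stop.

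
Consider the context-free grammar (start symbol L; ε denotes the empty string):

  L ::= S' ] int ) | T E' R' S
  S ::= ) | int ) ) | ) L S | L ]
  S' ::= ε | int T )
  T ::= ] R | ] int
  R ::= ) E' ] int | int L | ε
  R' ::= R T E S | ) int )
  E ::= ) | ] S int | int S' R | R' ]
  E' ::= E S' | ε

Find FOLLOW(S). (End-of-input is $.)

In L ::= T E' R' S: S is at the end, add FOLLOW(L) = { $, ), ], int }.
In S ::= ) L S: S is at the end, add FOLLOW(S) = { $, ), ], int }.
In R' ::= R T E S: S is at the end, add FOLLOW(R') = { ), ], int }.
In E ::= ] S int: add FIRST(int) = { int }.
Union: FOLLOW(S) = { $, ), ], int }.

{ $, ), ], int }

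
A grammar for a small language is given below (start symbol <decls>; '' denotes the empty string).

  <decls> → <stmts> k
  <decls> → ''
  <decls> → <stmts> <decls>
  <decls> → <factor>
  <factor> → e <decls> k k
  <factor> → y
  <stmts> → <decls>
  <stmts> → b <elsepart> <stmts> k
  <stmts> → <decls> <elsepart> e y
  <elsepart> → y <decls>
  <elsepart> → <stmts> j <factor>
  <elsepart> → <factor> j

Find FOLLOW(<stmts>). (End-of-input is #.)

In <decls> → <stmts> k: add FIRST(k) = { k }.
In <decls> → <stmts> <decls>: add FIRST(<decls>)\{''} = { b, e, j, k, y }.
  Since <decls> is nullable, also add FOLLOW(<decls>) = { #, b, e, j, k, y }.
In <stmts> → b <elsepart> <stmts> k: add FIRST(k) = { k }.
In <elsepart> → <stmts> j <factor>: add FIRST(j <factor>) = { j }.
Union: FOLLOW(<stmts>) = { #, b, e, j, k, y }.

{ #, b, e, j, k, y }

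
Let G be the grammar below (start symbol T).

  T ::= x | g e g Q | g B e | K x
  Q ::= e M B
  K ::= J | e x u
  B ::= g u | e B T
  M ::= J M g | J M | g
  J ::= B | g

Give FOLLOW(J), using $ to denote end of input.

{ e, g, x }

In K ::= J: J is at the end, add FOLLOW(K) = { x }.
In M ::= J M g: add FIRST(M g) = { e, g }.
In M ::= J M: add FIRST(M) = { e, g }.
Union: FOLLOW(J) = { e, g, x }.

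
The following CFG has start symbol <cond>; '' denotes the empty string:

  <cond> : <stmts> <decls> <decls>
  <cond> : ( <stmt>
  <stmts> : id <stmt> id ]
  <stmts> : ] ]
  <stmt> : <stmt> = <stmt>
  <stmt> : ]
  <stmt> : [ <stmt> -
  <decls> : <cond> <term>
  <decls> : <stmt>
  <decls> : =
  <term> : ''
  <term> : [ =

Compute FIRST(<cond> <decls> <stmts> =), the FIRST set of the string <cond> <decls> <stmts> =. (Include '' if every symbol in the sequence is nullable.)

{ (, ], id }

Add FIRST(<cond>) = { (, ], id }; <cond> is not nullable, stop.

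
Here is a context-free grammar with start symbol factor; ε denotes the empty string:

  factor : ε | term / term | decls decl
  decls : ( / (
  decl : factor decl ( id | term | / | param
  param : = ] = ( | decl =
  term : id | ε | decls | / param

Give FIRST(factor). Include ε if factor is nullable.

{ (, /, id, ε }

factor : ε contributes ε.
From factor : term / term: term nullable, take FIRST(term) ∪ {/} = { (, /, id }.
From factor : decls decl: add FIRST(decls) = { ( }.
Union: FIRST(factor) = { (, /, id, ε }.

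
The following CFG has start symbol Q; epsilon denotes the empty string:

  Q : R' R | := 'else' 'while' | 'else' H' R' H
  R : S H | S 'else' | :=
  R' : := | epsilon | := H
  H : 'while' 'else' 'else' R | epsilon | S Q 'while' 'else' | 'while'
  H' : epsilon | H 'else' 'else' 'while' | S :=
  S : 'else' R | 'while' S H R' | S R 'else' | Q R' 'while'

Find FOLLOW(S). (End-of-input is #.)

{ #, 'else', 'while', := }

In R : S H: add FIRST(H)\{epsilon} = { 'else', 'while', := }.
  Since H is nullable, also add FOLLOW(R) = { #, 'else', 'while', := }.
In R : S 'else': add FIRST('else') = { 'else' }.
In H : S Q 'while' 'else': add FIRST(Q 'while' 'else') = { 'else', 'while', := }.
In H' : S :=: add FIRST(:=) = { := }.
In S : 'while' S H R': add FIRST(H R')\{epsilon} = { 'else', 'while', := }.
  Since H R' is nullable, also add FOLLOW(S) = { #, 'else', 'while', := }.
In S : S R 'else': add FIRST(R 'else') = { 'else', 'while', := }.
Union: FOLLOW(S) = { #, 'else', 'while', := }.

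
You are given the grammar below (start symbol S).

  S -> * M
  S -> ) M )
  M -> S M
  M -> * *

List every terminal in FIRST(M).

{ ), * }

From M -> S M: add FIRST(S) = { ), * }.
M -> * * contributes {*}.
Union: FIRST(M) = { ), * }.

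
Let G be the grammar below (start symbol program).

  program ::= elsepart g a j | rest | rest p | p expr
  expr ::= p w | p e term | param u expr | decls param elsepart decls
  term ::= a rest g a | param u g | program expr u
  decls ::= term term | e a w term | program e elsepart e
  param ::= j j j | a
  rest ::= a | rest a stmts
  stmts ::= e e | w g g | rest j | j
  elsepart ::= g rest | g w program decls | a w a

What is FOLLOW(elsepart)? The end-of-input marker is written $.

{ a, e, g, j, p }

In program ::= elsepart g a j: add FIRST(g a j) = { g }.
In expr ::= decls param elsepart decls: add FIRST(decls) = { a, e, g, j, p }.
In decls ::= program e elsepart e: add FIRST(e) = { e }.
Union: FOLLOW(elsepart) = { a, e, g, j, p }.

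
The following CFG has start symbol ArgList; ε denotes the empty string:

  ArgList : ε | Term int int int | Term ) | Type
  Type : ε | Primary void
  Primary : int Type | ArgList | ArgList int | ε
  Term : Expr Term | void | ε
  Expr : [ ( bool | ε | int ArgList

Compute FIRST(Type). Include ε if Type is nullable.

{ ), [, int, void, ε }

Type : ε contributes ε.
From Type : Primary void: Primary nullable, take FIRST(Primary) ∪ {void} = { ), [, int, void }.
Union: FIRST(Type) = { ), [, int, void, ε }.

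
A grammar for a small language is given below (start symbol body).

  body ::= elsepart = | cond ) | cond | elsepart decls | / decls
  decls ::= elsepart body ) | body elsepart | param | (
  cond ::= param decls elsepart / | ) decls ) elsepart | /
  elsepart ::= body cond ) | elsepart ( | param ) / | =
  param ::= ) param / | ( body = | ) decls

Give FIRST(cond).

From cond ::= param decls elsepart /: add FIRST(param) = { (, ) }.
cond ::= ) decls ) elsepart contributes {)}.
cond ::= / contributes {/}.
Union: FIRST(cond) = { (, ), / }.

{ (, ), / }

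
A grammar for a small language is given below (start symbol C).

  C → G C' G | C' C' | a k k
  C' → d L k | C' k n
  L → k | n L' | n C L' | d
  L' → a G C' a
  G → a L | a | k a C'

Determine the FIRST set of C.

{ a, d, k }

From C → G C' G: add FIRST(G) = { a, k }.
From C → C' C': add FIRST(C') = { d }.
C → a k k contributes {a}.
Union: FIRST(C) = { a, d, k }.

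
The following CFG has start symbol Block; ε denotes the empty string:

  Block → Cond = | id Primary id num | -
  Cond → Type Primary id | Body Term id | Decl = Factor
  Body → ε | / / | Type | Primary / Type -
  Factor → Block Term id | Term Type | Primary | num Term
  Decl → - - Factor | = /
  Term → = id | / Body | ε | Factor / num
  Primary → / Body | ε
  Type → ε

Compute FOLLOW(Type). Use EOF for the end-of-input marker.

In Cond → Type Primary id: add FIRST(Primary id) = { /, id }.
In Body → Type: Type is at the end, add FOLLOW(Body) = { -, /, =, id, num }.
In Body → Primary / Type -: add FIRST(-) = { - }.
In Factor → Term Type: Type is at the end, add FOLLOW(Factor) = { /, = }.
Union: FOLLOW(Type) = { -, /, =, id, num }.

{ -, /, =, id, num }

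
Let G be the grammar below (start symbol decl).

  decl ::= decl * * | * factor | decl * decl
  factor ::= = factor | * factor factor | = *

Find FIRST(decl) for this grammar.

{ * }

From decl ::= decl * *: add FIRST(decl) = { * }.
decl ::= * factor contributes {*}.
From decl ::= decl * decl: add FIRST(decl) = { * }.
Union: FIRST(decl) = { * }.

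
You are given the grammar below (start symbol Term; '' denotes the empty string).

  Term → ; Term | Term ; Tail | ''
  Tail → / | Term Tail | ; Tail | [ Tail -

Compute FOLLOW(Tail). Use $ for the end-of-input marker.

{ $, -, /, ;, [ }

In Term → Term ; Tail: Tail is at the end, add FOLLOW(Term) = { $, /, ;, [ }.
In Tail → Term Tail: Tail is at the end, add FOLLOW(Tail) = { $, -, /, ;, [ }.
In Tail → ; Tail: Tail is at the end, add FOLLOW(Tail) = { $, -, /, ;, [ }.
In Tail → [ Tail -: add FIRST(-) = { - }.
Union: FOLLOW(Tail) = { $, -, /, ;, [ }.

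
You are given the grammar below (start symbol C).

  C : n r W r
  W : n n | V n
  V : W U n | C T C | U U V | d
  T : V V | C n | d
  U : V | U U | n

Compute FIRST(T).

{ d, n }

From T : V V: add FIRST(V) = { d, n }.
From T : C n: add FIRST(C) = { n }.
T : d contributes {d}.
Union: FIRST(T) = { d, n }.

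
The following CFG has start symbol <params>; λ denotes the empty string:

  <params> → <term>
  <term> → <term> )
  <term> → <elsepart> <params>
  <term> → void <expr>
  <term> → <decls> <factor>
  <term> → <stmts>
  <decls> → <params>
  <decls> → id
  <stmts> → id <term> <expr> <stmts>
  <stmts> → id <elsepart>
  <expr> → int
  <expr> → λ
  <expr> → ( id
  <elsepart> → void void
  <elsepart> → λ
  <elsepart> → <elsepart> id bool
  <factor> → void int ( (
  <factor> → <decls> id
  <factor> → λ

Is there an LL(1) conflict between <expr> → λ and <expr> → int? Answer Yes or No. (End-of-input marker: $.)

Yes

FIRST(λ) = { λ } and FIRST(int) = { int }.
The first alternative is nullable and FOLLOW(<expr>) = { $, (, ), id, int, void } shares int with FIRST of the second — conflict.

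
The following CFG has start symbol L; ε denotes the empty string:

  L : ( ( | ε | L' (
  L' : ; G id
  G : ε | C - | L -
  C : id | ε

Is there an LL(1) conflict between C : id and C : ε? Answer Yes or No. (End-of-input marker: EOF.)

FIRST(id) = { id } and FIRST(ε) = { ε }.
The second is nullable but FOLLOW(C) = { - } is disjoint from FIRST of the first.

No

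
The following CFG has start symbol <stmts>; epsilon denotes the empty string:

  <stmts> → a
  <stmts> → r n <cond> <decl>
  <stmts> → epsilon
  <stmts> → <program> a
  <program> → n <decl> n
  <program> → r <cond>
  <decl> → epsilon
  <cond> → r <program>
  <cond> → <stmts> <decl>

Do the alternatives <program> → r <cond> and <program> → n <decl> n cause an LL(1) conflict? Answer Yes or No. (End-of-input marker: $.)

FIRST(r <cond>) = { r } and FIRST(n <decl> n) = { n }.
The FIRST sets are disjoint and neither alternative is nullable — no conflict.

No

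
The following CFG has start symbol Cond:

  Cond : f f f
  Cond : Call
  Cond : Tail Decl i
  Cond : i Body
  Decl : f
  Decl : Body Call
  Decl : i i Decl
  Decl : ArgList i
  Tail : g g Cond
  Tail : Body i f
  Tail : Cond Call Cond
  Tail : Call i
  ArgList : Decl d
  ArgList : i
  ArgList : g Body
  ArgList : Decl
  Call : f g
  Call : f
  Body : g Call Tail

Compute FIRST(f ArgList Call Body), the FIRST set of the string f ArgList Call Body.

f is a terminal; add {f} and stop.

{ f }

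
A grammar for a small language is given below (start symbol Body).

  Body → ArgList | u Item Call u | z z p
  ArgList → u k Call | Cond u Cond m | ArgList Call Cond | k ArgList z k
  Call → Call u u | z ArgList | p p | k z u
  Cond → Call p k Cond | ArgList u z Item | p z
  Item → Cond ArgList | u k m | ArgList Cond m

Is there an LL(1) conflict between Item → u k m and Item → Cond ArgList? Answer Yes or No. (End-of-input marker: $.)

FIRST(u k m) = { u } and FIRST(Cond ArgList) = { k, p, u, z }.
Both contain u, so the two alternatives are not disjoint — LL(1) conflict.

Yes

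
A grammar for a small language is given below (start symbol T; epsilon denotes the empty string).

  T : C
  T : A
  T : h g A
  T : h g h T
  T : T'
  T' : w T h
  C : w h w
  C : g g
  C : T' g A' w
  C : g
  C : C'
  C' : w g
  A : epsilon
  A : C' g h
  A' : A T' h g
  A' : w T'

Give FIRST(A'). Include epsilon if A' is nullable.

{ w }

From A' : A T' h g: A nullable, take FIRST(A) ∪ FIRST(T') = { w }.
A' : w T' contributes {w}.
Union: FIRST(A') = { w }.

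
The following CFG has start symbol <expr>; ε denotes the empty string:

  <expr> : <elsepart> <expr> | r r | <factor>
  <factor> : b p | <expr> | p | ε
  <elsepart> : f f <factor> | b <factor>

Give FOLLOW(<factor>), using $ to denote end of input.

{ $, b, f, p, r }

In <expr> : <factor>: <factor> is at the end, add FOLLOW(<expr>) = { $, b, f, p, r }.
In <elsepart> : f f <factor>: <factor> is at the end, add FOLLOW(<elsepart>) = { $, b, f, p, r }.
In <elsepart> : b <factor>: <factor> is at the end, add FOLLOW(<elsepart>) = { $, b, f, p, r }.
Union: FOLLOW(<factor>) = { $, b, f, p, r }.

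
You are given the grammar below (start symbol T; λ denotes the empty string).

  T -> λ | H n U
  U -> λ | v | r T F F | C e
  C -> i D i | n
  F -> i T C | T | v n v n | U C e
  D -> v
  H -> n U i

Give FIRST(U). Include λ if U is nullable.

U -> λ contributes λ.
U -> v contributes {v}.
U -> r T F F contributes {r}.
From U -> C e: add FIRST(C) = { i, n }.
Union: FIRST(U) = { i, n, r, v, λ }.

{ i, n, r, v, λ }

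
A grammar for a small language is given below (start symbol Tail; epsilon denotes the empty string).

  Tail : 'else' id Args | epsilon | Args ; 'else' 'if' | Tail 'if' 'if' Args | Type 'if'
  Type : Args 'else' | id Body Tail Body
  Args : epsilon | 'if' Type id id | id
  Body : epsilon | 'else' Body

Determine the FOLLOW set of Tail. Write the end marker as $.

{ $, 'else', 'if', id }

Tail is the start symbol, so $ ∈ FOLLOW(Tail).
In Tail : Tail 'if' 'if' Args: add FIRST('if' 'if' Args) = { 'if' }.
In Type : id Body Tail Body: add FIRST(Body)\{epsilon} = { 'else' }.
  Since Body is nullable, also add FOLLOW(Type) = { 'if', id }.
Union: FOLLOW(Tail) = { $, 'else', 'if', id }.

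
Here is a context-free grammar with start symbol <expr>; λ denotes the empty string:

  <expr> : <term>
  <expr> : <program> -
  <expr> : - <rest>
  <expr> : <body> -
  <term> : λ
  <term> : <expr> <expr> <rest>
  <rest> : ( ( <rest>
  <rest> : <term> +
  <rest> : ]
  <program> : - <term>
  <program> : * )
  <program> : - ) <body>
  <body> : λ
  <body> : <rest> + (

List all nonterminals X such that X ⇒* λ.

{ <body>, <expr>, <term> }

Directly nullable (have an λ-production): <term>, <body>.
<expr> : <term> with every symbol nullable, so <expr> is nullable.
No other nonterminal has a production whose RHS symbols are all nullable.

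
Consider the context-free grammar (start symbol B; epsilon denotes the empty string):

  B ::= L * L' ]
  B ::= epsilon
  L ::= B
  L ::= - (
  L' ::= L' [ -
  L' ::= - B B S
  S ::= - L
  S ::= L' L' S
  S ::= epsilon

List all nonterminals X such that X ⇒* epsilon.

{ B, L, S }

Directly nullable (have an epsilon-production): B, S.
L ::= B with every symbol nullable, so L is nullable.
No other nonterminal has a production whose RHS symbols are all nullable.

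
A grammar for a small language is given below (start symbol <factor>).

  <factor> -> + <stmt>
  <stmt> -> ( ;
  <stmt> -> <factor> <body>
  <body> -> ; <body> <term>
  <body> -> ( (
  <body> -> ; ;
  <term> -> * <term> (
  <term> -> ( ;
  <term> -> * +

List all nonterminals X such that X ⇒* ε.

No nonterminal has an empty production or an RHS whose symbols are all nullable.

{ } (none)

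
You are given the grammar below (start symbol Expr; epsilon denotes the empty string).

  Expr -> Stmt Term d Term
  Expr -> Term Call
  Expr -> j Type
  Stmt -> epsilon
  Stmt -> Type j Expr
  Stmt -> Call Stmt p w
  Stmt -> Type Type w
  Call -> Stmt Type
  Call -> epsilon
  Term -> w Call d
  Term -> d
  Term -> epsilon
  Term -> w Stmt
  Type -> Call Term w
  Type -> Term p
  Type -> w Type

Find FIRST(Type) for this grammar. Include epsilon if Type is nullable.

From Type -> Call Term w: Call, Term nullable, take FIRST(Call) ∪ FIRST(Term) ∪ {w} = { d, p, w }.
From Type -> Term p: Term nullable, take FIRST(Term) ∪ {p} = { d, p, w }.
Type -> w Type contributes {w}.
Union: FIRST(Type) = { d, p, w }.

{ d, p, w }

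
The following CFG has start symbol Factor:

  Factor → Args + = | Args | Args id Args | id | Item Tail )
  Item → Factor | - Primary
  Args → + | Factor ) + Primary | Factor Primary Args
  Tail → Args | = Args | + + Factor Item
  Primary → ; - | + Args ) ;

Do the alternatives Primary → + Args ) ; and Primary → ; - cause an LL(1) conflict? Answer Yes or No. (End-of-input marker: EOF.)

No

FIRST(+ Args ) ;) = { + } and FIRST(; -) = { ; }.
The FIRST sets are disjoint and neither alternative is nullable — no conflict.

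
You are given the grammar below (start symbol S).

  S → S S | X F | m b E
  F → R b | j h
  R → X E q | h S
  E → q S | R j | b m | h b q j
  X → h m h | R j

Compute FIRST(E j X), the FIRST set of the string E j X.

Add FIRST(E) = { b, h, q }; E is not nullable, stop.

{ b, h, q }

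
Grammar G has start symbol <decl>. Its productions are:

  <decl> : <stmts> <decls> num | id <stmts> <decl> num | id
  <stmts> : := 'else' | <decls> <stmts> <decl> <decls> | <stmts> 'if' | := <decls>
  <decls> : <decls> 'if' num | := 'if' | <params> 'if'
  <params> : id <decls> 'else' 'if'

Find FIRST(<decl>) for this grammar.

{ :=, id }

From <decl> : <stmts> <decls> num: add FIRST(<stmts>) = { :=, id }.
<decl> : id <stmts> <decl> num contributes {id}.
<decl> : id contributes {id}.
Union: FIRST(<decl>) = { :=, id }.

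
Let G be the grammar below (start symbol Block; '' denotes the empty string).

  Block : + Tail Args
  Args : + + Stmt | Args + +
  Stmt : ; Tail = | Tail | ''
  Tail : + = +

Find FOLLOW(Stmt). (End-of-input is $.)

In Args : + + Stmt: Stmt is at the end, add FOLLOW(Args) = { $, + }.
Union: FOLLOW(Stmt) = { $, + }.

{ $, + }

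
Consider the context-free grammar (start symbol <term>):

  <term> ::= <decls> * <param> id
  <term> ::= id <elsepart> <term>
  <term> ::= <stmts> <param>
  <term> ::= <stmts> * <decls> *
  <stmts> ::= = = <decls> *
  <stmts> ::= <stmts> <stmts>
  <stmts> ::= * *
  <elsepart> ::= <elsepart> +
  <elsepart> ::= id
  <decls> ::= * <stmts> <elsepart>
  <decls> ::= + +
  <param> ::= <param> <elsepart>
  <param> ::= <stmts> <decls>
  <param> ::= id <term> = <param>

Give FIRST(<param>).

From <param> ::= <param> <elsepart>: add FIRST(<param>) = { *, =, id }.
From <param> ::= <stmts> <decls>: add FIRST(<stmts>) = { *, = }.
<param> ::= id <term> = <param> contributes {id}.
Union: FIRST(<param>) = { *, =, id }.

{ *, =, id }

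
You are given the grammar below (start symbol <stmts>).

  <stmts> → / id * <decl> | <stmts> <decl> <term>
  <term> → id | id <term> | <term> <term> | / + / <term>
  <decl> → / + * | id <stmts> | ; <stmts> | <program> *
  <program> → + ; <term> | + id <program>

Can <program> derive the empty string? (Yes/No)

No nonterminal in this grammar is nullable.
No production of <program> has an RHS whose symbols are all nullable, so <program> is not nullable.

No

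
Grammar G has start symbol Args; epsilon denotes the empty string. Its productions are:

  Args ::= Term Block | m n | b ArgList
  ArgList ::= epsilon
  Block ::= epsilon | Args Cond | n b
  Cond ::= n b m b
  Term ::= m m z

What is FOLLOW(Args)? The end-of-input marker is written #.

{ #, n }

Args is the start symbol, so # ∈ FOLLOW(Args).
In Block ::= Args Cond: add FIRST(Cond) = { n }.
Union: FOLLOW(Args) = { #, n }.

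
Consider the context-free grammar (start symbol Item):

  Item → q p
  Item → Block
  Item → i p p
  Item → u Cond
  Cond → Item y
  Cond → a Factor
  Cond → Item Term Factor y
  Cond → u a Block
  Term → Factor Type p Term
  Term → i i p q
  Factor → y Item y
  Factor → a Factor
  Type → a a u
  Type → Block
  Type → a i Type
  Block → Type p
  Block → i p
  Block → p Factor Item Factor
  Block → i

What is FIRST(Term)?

From Term → Factor Type p Term: add FIRST(Factor) = { a, y }.
Term → i i p q contributes {i}.
Union: FIRST(Term) = { a, i, y }.

{ a, i, y }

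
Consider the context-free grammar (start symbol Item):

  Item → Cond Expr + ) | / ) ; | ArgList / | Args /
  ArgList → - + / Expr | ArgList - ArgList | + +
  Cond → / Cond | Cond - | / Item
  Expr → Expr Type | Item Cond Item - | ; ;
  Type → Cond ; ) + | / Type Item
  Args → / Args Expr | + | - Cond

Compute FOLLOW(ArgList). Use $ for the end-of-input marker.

{ -, / }

In Item → ArgList /: add FIRST(/) = { / }.
In ArgList → ArgList - ArgList: add FIRST(- ArgList) = { - }.
In ArgList → ArgList - ArgList: ArgList is at the end, add FOLLOW(ArgList) = { -, / }.
Union: FOLLOW(ArgList) = { -, / }.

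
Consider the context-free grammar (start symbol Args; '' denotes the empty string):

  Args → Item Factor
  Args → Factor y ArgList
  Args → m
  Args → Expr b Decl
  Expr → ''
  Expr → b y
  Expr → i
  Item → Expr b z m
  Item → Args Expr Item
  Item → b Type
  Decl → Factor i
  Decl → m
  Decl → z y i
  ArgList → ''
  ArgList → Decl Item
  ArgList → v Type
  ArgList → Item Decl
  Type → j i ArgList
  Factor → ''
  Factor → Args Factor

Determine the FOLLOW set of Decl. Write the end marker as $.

{ $, b, i, m, y, z }

In Args → Expr b Decl: Decl is at the end, add FOLLOW(Args) = { $, b, i, m, y }.
In ArgList → Decl Item: add FIRST(Item) = { b, i, m, y }.
In ArgList → Item Decl: Decl is at the end, add FOLLOW(ArgList) = { $, b, i, m, y, z }.
Union: FOLLOW(Decl) = { $, b, i, m, y, z }.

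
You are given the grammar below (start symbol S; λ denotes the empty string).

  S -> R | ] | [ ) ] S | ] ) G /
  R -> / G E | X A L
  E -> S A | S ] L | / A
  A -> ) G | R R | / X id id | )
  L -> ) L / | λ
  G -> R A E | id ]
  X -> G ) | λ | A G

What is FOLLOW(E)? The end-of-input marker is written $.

In R -> / G E: E is at the end, add FOLLOW(R) = { $, ), /, [, ], id }.
In G -> R A E: E is at the end, add FOLLOW(G) = { $, ), /, [, ], id }.
Union: FOLLOW(E) = { $, ), /, [, ], id }.

{ $, ), /, [, ], id }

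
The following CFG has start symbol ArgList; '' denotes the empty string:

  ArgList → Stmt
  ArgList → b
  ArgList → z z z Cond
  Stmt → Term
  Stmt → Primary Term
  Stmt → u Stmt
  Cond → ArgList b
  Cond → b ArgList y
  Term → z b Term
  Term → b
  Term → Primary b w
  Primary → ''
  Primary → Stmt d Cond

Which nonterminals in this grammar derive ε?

{ Primary }

Directly nullable (have an ''-production): Primary.
No other nonterminal has a production whose RHS symbols are all nullable.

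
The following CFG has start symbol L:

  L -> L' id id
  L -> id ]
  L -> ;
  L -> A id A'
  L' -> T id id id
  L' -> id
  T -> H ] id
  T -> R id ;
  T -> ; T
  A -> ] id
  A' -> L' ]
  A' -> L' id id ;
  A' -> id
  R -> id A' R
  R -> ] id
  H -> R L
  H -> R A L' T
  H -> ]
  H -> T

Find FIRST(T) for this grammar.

From T -> H ] id: add FIRST(H) = { ;, ], id }.
From T -> R id ;: add FIRST(R) = { ], id }.
T -> ; T contributes {;}.
Union: FIRST(T) = { ;, ], id }.

{ ;, ], id }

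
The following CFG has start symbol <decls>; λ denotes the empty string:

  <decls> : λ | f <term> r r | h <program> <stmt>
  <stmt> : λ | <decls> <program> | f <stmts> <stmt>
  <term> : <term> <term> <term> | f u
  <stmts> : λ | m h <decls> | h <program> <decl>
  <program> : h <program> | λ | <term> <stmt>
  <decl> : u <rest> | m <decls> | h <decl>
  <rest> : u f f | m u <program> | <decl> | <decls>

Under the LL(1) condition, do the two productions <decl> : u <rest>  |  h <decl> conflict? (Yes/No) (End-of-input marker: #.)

FIRST(u <rest>) = { u } and FIRST(h <decl>) = { h }.
The FIRST sets are disjoint and neither alternative is nullable — no conflict.

No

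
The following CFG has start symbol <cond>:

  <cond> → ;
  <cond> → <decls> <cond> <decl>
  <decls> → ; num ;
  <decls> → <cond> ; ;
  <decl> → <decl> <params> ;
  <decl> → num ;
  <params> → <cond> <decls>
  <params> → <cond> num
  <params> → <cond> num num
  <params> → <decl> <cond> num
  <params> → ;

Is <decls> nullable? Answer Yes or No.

No nonterminal in this grammar is nullable.
No production of <decls> has an RHS whose symbols are all nullable, so <decls> is not nullable.

No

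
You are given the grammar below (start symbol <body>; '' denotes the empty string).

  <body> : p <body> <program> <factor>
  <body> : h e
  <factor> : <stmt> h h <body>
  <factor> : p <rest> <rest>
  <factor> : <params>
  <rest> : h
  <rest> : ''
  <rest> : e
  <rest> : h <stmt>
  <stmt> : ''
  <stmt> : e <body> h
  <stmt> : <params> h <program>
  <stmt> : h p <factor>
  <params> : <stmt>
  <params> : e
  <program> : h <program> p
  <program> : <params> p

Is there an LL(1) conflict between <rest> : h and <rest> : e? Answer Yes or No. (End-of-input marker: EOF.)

No

FIRST(h) = { h } and FIRST(e) = { e }.
The FIRST sets are disjoint and neither alternative is nullable — no conflict.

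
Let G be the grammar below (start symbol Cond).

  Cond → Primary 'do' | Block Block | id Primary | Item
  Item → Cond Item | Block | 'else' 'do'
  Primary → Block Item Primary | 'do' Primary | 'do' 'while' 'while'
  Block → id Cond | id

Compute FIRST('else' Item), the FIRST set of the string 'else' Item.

'else' is a terminal; add {'else'} and stop.

{ 'else' }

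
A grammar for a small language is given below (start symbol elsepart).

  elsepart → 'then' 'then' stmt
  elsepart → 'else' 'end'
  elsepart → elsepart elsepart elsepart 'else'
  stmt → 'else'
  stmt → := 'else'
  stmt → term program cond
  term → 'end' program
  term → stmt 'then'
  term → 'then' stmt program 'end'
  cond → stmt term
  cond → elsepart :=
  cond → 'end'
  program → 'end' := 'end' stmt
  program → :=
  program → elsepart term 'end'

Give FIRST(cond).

From cond → stmt term: add FIRST(stmt) = { 'else', 'end', 'then', := }.
From cond → elsepart :=: add FIRST(elsepart) = { 'else', 'then' }.
cond → 'end' contributes {'end'}.
Union: FIRST(cond) = { 'else', 'end', 'then', := }.

{ 'else', 'end', 'then', := }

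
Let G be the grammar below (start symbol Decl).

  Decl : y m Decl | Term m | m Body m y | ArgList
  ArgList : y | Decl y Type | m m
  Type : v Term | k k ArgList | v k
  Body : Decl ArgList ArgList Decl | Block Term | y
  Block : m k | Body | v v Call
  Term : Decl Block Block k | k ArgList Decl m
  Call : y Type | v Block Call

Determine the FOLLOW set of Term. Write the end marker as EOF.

{ EOF, k, m, v, y }

In Decl : Term m: add FIRST(m) = { m }.
In Type : v Term: Term is at the end, add FOLLOW(Type) = { EOF, k, m, v, y }.
In Body : Block Term: Term is at the end, add FOLLOW(Body) = { k, m, v, y }.
Union: FOLLOW(Term) = { EOF, k, m, v, y }.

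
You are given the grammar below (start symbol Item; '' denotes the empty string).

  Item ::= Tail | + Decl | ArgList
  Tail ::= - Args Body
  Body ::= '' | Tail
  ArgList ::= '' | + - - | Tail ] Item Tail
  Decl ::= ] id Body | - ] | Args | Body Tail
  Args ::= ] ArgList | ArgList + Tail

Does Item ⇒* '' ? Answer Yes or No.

Yes

Item ::= ArgList and each of ArgList is nullable, so Item ⇒* ''.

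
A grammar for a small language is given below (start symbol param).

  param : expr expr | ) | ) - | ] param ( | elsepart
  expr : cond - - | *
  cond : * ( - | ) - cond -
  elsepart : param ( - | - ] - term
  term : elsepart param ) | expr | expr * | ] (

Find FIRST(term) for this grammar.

From term : elsepart param ): add FIRST(elsepart) = { ), *, -, ] }.
From term : expr: add FIRST(expr) = { ), * }.
From term : expr *: add FIRST(expr) = { ), * }.
term : ] ( contributes {]}.
Union: FIRST(term) = { ), *, -, ] }.

{ ), *, -, ] }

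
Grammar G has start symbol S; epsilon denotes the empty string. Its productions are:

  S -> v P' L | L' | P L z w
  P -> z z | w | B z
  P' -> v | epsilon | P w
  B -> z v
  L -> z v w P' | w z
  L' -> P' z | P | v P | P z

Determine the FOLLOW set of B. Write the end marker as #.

{ z }

In P -> B z: add FIRST(z) = { z }.
Union: FOLLOW(B) = { z }.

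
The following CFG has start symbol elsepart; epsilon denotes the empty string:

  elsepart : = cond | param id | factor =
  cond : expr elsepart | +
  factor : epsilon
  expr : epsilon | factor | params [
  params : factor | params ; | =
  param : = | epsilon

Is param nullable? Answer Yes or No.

param has an epsilon-production, so param ⇒ epsilon.

Yes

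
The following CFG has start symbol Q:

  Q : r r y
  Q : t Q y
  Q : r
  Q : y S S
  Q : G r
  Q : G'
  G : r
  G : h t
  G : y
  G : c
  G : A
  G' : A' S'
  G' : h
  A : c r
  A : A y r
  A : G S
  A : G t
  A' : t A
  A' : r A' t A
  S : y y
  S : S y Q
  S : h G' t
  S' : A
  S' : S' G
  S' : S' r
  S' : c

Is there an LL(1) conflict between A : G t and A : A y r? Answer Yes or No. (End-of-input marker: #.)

FIRST(G t) = { c, h, r, y } and FIRST(A y r) = { c, h, r, y }.
Both contain c, so the two alternatives are not disjoint — LL(1) conflict.

Yes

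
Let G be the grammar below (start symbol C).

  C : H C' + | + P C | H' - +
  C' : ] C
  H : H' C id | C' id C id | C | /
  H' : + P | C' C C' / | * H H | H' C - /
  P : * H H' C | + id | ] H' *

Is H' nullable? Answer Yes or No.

No

No nonterminal in this grammar is nullable.
No production of H' has an RHS whose symbols are all nullable, so H' is not nullable.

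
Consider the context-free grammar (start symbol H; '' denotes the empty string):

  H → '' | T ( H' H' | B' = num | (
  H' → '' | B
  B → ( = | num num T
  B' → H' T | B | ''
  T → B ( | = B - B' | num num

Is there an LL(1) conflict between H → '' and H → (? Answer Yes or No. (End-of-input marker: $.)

No

FIRST('') = { '' } and FIRST(() = { ( }.
The first is nullable but FOLLOW(H) = { $ } is disjoint from FIRST of the second.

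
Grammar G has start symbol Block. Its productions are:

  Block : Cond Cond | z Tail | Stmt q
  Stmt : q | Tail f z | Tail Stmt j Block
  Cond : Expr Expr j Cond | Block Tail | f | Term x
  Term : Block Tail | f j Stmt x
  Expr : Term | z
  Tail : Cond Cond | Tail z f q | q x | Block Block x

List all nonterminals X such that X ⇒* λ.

No nonterminal has an empty production or an RHS whose symbols are all nullable.

{ } (none)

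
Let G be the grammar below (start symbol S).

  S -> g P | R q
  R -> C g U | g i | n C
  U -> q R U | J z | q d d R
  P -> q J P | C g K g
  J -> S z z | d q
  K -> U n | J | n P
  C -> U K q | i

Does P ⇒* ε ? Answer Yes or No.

No

No nonterminal in this grammar is nullable.
No production of P has an RHS whose symbols are all nullable, so P is not nullable.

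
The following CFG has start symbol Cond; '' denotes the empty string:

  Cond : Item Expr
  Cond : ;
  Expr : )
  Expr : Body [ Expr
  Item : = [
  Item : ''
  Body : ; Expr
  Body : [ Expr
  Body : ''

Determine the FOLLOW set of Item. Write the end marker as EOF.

In Cond : Item Expr: add FIRST(Expr) = { ), ;, [ }.
Union: FOLLOW(Item) = { ), ;, [ }.

{ ), ;, [ }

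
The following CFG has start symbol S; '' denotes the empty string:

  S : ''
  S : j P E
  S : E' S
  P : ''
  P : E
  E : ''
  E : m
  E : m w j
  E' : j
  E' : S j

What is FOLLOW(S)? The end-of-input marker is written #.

{ #, j }

S is the start symbol, so # ∈ FOLLOW(S).
In S : E' S: S is at the end, add FOLLOW(S) = { #, j }.
In E' : S j: add FIRST(j) = { j }.
Union: FOLLOW(S) = { #, j }.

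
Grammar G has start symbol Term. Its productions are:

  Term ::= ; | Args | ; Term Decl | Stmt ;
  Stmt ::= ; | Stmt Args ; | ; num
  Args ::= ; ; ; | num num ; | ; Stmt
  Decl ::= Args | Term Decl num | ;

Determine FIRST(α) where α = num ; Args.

num is a terminal; add {num} and stop.

{ num }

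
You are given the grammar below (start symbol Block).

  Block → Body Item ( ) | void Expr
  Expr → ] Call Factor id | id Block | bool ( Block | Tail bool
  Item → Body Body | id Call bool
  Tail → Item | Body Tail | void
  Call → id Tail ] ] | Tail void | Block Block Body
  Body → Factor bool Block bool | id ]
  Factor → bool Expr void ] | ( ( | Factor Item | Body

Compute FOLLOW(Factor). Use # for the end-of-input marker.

{ (, bool, id }

In Expr → ] Call Factor id: add FIRST(id) = { id }.
In Body → Factor bool Block bool: add FIRST(bool Block bool) = { bool }.
In Factor → Factor Item: add FIRST(Item) = { (, bool, id }.
Union: FOLLOW(Factor) = { (, bool, id }.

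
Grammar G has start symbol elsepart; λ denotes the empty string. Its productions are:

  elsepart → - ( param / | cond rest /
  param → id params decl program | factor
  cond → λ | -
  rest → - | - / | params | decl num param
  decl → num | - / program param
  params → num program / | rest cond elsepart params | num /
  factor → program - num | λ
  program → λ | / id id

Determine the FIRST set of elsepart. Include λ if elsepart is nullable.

{ -, num }

elsepart → - ( param / contributes {-}.
From elsepart → cond rest /: cond nullable, take FIRST(cond) ∪ FIRST(rest) = { -, num }.
Union: FIRST(elsepart) = { -, num }.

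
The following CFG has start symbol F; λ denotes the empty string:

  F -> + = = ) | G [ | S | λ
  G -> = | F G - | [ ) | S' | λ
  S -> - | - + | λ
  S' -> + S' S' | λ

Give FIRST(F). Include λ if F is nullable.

{ +, -, =, [, λ }

F -> + = = ) contributes {+}.
From F -> G [: G nullable, take FIRST(G) ∪ {[} = { +, -, =, [ }.
From F -> S: add FIRST(S) = { -, λ } (including λ since S is nullable).
F -> λ contributes λ.
Union: FIRST(F) = { +, -, =, [, λ }.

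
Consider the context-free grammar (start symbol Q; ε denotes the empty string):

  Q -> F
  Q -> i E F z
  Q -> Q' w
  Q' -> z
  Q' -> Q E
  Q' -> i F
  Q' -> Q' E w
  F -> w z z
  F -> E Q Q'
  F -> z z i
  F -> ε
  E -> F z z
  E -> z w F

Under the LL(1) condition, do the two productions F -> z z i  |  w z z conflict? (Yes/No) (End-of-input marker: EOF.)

No

FIRST(z z i) = { z } and FIRST(w z z) = { w }.
The FIRST sets are disjoint and neither alternative is nullable — no conflict.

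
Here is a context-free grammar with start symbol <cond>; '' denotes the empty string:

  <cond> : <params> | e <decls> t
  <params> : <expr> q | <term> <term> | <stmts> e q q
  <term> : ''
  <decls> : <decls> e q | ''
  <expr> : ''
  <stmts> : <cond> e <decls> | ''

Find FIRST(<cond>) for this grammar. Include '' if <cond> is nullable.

From <cond> : <params>: add FIRST(<params>) = { e, q, '' } (including '' since <params> is nullable).
<cond> : e <decls> t contributes {e}.
Union: FIRST(<cond>) = { e, q, '' }.

{ e, q, '' }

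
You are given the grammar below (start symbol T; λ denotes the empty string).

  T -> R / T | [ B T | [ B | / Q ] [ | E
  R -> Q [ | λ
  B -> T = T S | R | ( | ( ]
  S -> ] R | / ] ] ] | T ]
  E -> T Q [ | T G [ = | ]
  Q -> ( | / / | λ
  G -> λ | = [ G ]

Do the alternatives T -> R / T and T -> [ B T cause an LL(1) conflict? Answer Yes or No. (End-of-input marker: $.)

Yes

FIRST(R / T) = { (, /, [ } and FIRST([ B T) = { [ }.
Both contain [, so the two alternatives are not disjoint — LL(1) conflict.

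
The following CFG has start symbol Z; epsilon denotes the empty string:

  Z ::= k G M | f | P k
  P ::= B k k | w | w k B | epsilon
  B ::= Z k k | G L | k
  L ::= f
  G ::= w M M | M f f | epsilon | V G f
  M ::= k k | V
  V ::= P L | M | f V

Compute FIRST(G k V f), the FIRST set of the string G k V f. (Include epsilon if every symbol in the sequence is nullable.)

Add FIRST(G)\{epsilon} = { f, k, w }; G is nullable, continue.
k is a terminal; add {k} and stop.

{ f, k, w }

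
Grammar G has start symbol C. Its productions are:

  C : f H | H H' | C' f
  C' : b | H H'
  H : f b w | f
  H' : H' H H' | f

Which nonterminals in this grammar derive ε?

No nonterminal has an empty production or an RHS whose symbols are all nullable.

{ } (none)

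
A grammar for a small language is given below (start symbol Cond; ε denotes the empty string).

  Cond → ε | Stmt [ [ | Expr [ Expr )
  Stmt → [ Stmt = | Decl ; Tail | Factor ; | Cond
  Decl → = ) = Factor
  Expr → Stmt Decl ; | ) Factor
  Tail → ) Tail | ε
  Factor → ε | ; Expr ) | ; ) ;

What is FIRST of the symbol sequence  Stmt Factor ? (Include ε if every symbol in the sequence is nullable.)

{ ), ;, =, [, ε }

Add FIRST(Stmt)\{ε} = { ), ;, =, [ }; Stmt is nullable, continue.
Add FIRST(Factor)\{ε} = { ; }; Factor is nullable, continue.
Every symbol is nullable, so include ε.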